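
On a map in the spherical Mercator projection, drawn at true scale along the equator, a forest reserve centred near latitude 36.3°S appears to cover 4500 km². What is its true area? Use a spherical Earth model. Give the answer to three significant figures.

Mercator is conformal, so the point scale is isotropic: h = k = sec φ = 1/cos φ.
Areal scale = k² = sec²φ = 1/cos²(36.3°) = 1/0.8059² = 1.540.
True area = apparent / (areal scale) = 4500 / 1.540 ≈ 2920 km².

2920 km²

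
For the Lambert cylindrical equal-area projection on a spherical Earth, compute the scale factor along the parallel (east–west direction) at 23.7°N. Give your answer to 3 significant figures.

1.09

The Lambert cylindrical equal-area projection is the cylindrical equal-area projection with its standard parallel at the equator (φ₀ = 0). A cylindrical equal-area projection with standard parallel φ₀ has meridian scale h = cos φ / cos φ₀ and parallel scale k = cos φ₀ / cos φ (so areas are preserved, h·k = 1).
k = cos 0° / cos 23.7° = 1.000/0.9157 = 1.092.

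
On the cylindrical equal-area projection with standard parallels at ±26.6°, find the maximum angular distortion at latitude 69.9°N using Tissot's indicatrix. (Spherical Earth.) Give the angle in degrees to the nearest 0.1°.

95.9°

For cylindrical equal-area with standard parallel φ₀, h = cos φ / cos φ₀ and k = cos φ₀ / cos φ, so h·k = 1.
At 69.9°: h = 0.3843, k = 2.602; principal scales a = 2.602, b = 0.3843.
sin(ω/2) = (a − b)/(a + b) = 2.218/2.986 = 0.7426, so ω = 2 arcsin(0.7426) ≈ 95.9°.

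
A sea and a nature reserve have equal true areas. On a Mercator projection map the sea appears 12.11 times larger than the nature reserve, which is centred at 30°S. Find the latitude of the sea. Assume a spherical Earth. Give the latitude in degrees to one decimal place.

On Mercator, (apparent₁)/(apparent₂) = sec²φ₁ / sec²φ₂ when true areas are equal.
cos²φ₂ / cos²φ₁ = 12.11  ⇒  cos φ₁ = cos 30° / √12.11 = 0.8660/3.480 = 0.2489.
φ₁ = arccos(0.2489) ≈ 75.6°.

75.6°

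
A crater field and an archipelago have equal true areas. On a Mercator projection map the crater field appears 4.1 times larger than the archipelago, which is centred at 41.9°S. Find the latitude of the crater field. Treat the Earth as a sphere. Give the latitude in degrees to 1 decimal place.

On Mercator, (apparent₁)/(apparent₂) = sec²φ₁ / sec²φ₂ when true areas are equal.
cos²φ₂ / cos²φ₁ = 4.1  ⇒  cos φ₁ = cos 41.9° / √4.1 = 0.7443/2.025 = 0.3676.
φ₁ = arccos(0.3676) ≈ 68.4°.

68.4°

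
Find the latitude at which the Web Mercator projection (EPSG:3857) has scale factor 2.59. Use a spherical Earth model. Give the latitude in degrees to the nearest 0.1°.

67.3°

Mercator scale is k = sec φ = 1/cos φ.
1/cos φ = 2.59  ⇒  cos φ = 0.3861  ⇒  φ = arccos(0.3861) ≈ 67.3°.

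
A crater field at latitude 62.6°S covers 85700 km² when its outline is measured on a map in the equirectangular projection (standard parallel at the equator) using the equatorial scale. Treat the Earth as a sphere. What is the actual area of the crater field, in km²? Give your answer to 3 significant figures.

For the equirectangular projection with φ₀ = 0 (plate carrée), h = 1 along meridians and k = sec φ along parallels.
Areal scale = h·k = 1 × sec φ; at 62.6°, h = 1.000, k = 2.173, so h·k = 2.173.
True area = apparent / (areal scale) = 85700 / 2.173 ≈ 39400 km².

39400 km²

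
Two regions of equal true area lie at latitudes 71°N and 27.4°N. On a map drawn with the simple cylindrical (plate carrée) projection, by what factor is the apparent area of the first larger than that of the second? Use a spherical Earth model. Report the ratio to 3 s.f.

2.73

For the equirectangular projection with φ₀ = 0 (plate carrée), h = 1 along meridians and k = sec φ along parallels.
Areal scale at 71°: h·k = 1.000 × 3.072 = 3.072.
Areal scale at 27.4°: h·k = 1.000 × 1.126 = 1.126.
Ratio = 3.072/1.126 ≈ 2.73.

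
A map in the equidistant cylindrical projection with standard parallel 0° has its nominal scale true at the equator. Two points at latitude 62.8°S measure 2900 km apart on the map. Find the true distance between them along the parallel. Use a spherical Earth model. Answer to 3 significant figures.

Plate carrée maps x = Rλ, y = Rφ. The meridian scale is h = 1 and the parallel scale is k = 1/cos φ = sec φ.
Along the parallel at 62.8°, map distances are exaggerated by k = sec 62.8° = 2.188.
True distance = 2900 / 2.188 = 2900 × cos 62.8° ≈ 1330 km.

1330 km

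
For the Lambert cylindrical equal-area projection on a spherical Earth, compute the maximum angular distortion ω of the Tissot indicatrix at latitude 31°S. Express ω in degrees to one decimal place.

The Lambert cylindrical equal-area projection is the cylindrical equal-area projection with its standard parallel at the equator (φ₀ = 0). For cylindrical equal-area with standard parallel φ₀, h = cos φ / cos φ₀ and k = cos φ₀ / cos φ, so h·k = 1.
At 31°: h = 0.8572, k = 1.167; principal scales a = 1.167, b = 0.8572.
sin(ω/2) = (a − b)/(a + b) = 0.3095/2.024 = 0.1529, so ω = 2 arcsin(0.1529) ≈ 17.6°.

17.6°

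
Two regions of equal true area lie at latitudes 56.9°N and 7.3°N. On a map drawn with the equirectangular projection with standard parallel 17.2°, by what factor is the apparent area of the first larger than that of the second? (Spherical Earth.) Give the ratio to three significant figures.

In the equirectangular projection with standard parallel φ₀ = 17.2° (x = Rλ cos φ₀, y = Rφ), meridians are true-scale (h = 1) and the parallel scale is k = cos φ₀ / cos φ.
Areal scale at 56.9°: h·k = 1.000 × 1.749 = 1.749.
Areal scale at 7.3°: h·k = 1.000 × 0.9631 = 0.9631.
Ratio = 1.749/0.9631 ≈ 1.82.

1.82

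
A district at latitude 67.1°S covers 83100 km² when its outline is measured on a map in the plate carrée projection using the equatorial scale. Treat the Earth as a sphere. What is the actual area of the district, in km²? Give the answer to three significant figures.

32300 km²

Plate carrée maps x = Rλ, y = Rφ. The meridian scale is h = 1 and the parallel scale is k = 1/cos φ = sec φ.
Areal scale = h·k = 1 × sec φ; at 67.1°, h = 1.000, k = 2.570, so h·k = 2.570.
True area = apparent / (areal scale) = 83100 / 2.570 ≈ 32300 km².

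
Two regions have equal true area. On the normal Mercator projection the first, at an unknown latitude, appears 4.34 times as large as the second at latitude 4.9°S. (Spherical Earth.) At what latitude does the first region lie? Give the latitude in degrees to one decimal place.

Mercator areal scale is sec²φ, so apparent-area ratio = sec²φ₁ / sec²φ₂ = cos²φ₂ / cos²φ₁.
cos²φ₂ / cos²φ₁ = 4.34  ⇒  cos φ₁ = cos 4.9° / √4.34 = 0.9963/2.083 = 0.4783.
φ₁ = arccos(0.4783) ≈ 61.4°.

61.4°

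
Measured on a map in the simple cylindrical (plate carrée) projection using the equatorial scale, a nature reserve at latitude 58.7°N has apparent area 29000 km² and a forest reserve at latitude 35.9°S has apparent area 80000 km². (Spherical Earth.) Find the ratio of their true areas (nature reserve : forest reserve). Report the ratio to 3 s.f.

0.232

Plate carrée has h = 1 and k = sec φ, giving areal scale sec φ; true area = (apparent area) · cos φ.
True area of nature reserve: 29000 × cos(58.7°) = 29000 × 0.5195 = 15070 km².
True area of forest reserve: 80000 × cos(35.9°) = 80000 × 0.8100 = 64800 km².
Ratio = 15070 / 64800 ≈ 0.232.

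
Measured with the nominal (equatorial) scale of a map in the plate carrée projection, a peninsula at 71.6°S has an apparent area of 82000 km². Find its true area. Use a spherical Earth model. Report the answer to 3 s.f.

In the plate carrée (x = Rλ, y = Rφ), meridians are true-scale (h = 1) and parallels are stretched by k = sec φ.
Areal scale = h·k = 1 × sec φ; at 71.6°, h = 1.000, k = 3.168, so h·k = 3.168.
True area = apparent / (areal scale) = 82000 / 3.168 ≈ 25900 km².

25900 km²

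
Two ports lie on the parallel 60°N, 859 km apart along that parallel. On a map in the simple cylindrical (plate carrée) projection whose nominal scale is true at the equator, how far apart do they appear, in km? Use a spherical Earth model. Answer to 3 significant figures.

1720 km

Plate carrée maps x = Rλ, y = Rφ. The meridian scale is h = 1 and the parallel scale is k = 1/cos φ = sec φ.
Along the parallel, k = sec 60° = 1/0.5000 = 2.000.
Map distance = 859 × 2.000 ≈ 1720 km.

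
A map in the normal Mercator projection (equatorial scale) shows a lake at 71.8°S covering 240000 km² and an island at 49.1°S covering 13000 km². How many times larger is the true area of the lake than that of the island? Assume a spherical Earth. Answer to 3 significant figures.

4.20

Mercator's areal exaggeration is sec²φ; hence true area = (apparent area) · cos²φ.
True area of lake: 240000 × cos²(71.8°) = 240000 × 0.09755 = 23410 km².
True area of island: 13000 × cos²(49.1°) = 13000 × 0.4287 = 5573 km².
Ratio = 23410 / 5573 ≈ 4.20.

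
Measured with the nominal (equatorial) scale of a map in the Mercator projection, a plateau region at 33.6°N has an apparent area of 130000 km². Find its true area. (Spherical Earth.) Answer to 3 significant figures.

For Mercator, h = k = sec φ (a conformal cylindrical projection has a single point scale, 1/cos φ).
Areal scale = k² = sec²φ = 1/cos²(33.6°) = 1/0.8329² = 1.441.
True area = apparent / (areal scale) = 130000 / 1.441 ≈ 90200 km².

90200 km²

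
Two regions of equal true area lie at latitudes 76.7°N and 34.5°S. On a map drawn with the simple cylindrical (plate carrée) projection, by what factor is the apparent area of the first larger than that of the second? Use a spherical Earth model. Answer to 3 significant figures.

For the equirectangular projection with φ₀ = 0 (plate carrée), h = 1 along meridians and k = sec φ along parallels.
Areal scale at 76.7°: h·k = 1.000 × 4.347 = 4.347.
Areal scale at 34.5°: h·k = 1.000 × 1.213 = 1.213.
Ratio = 4.347/1.213 ≈ 3.58.

3.58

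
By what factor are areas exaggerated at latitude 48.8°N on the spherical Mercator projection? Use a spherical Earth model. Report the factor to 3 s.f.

2.30

For Mercator, h = k = sec φ (a conformal cylindrical projection has a single point scale, 1/cos φ).
Areal scale = k² = sec²φ = 1/cos²(48.8°) = 1/0.6587² = 2.305.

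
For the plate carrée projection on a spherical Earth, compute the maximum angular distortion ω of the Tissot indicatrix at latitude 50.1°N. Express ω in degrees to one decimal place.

25.2°

In the plate carrée (x = Rλ, y = Rφ), meridians are true-scale (h = 1) and parallels are stretched by k = sec φ.
At 50.1°: h = 1.000, k = 1.559; principal scales a = 1.559, b = 1.000.
sin(ω/2) = (a − b)/(a + b) = 0.5590/2.559 = 0.2184, so ω = 2 arcsin(0.2184) ≈ 25.2°.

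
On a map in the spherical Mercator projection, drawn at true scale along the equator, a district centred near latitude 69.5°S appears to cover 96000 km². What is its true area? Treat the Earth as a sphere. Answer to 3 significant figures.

11800 km²

For Mercator, h = k = sec φ (a conformal cylindrical projection has a single point scale, 1/cos φ).
Areal scale = k² = sec²φ = 1/cos²(69.5°) = 1/0.3502² = 8.154.
True area = apparent / (areal scale) = 96000 / 8.154 ≈ 11800 km².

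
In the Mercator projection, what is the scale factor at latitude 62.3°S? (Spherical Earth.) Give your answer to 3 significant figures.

The Mercator projection is conformal; its linear scale factor is the same in every direction and equals sec φ = 1/cos φ.
k = 1/cos 62.3° = 1/0.4648 = 2.151.

2.15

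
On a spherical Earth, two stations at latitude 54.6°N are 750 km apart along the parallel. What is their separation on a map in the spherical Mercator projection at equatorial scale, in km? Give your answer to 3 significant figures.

For Mercator, h = k = sec φ (a conformal cylindrical projection has a single point scale, 1/cos φ).
Along the parallel, k = sec 54.6° = 1/0.5793 = 1.726.
Map distance = 750 × 1.726 ≈ 1290 km.

1290 km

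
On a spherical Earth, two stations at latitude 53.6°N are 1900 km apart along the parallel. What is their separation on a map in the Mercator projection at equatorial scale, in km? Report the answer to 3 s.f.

3200 km

The Mercator projection is conformal; its linear scale factor is the same in every direction and equals sec φ = 1/cos φ.
Along the parallel, k = sec 53.6° = 1/0.5934 = 1.685.
Map distance = 1900 × 1.685 ≈ 3200 km.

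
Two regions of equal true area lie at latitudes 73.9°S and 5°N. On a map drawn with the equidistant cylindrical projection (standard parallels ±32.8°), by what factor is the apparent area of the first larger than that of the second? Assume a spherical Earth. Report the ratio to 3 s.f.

3.59

The equidistant cylindrical projection with φ₀ = 32.8° has h = 1 (meridians true) and k = cos φ₀ / cos φ along parallels.
Areal scale at 73.9°: h·k = 1.000 × 3.031 = 3.031.
Areal scale at 5°: h·k = 1.000 × 0.8438 = 0.8438.
Ratio = 3.031/0.8438 ≈ 3.59.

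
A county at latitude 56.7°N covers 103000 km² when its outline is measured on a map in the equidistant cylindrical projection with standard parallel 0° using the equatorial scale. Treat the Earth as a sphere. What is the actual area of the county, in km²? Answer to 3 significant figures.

56500 km²

For the equirectangular projection with φ₀ = 0 (plate carrée), h = 1 along meridians and k = sec φ along parallels.
Areal scale = h·k = 1 × sec φ; at 56.7°, h = 1.000, k = 1.821, so h·k = 1.821.
True area = apparent / (areal scale) = 103000 / 1.821 ≈ 56500 km².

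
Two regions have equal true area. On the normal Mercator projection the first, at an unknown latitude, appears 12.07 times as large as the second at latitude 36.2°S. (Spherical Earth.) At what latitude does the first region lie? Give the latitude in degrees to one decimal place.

76.6°

For equal true areas on Mercator, apparent areas scale as sec²φ, so the ratio is cos²φ₂ / cos²φ₁.
cos²φ₂ / cos²φ₁ = 12.07  ⇒  cos φ₁ = cos 36.2° / √12.07 = 0.8070/3.474 = 0.2323.
φ₁ = arccos(0.2323) ≈ 76.6°.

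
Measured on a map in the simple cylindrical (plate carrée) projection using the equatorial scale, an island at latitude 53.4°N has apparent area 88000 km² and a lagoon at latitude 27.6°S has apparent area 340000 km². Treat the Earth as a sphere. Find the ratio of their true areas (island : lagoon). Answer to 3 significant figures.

On the plate carrée, areal scale = h·k = 1 × sec φ, so true area = apparent × cos φ.
True area of island: 88000 × cos(53.4°) = 88000 × 0.5962 = 52470 km².
True area of lagoon: 340000 × cos(27.6°) = 340000 × 0.8862 = 301300 km².
Ratio = 52470 / 301300 ≈ 0.174.

0.174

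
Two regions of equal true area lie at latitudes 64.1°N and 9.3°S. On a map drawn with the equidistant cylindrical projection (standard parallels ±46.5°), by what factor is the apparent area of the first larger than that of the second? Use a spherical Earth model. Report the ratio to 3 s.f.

2.26

With standard parallel φ₀ = 46.5°, the equirectangular projection gives x = Rλ cos φ₀, y = Rφ, so h = 1 and k = cos 46.5° / cos φ.
Areal scale at 64.1°: h·k = 1.000 × 1.576 = 1.576.
Areal scale at 9.3°: h·k = 1.000 × 0.6975 = 0.6975.
Ratio = 1.576/0.6975 ≈ 2.26.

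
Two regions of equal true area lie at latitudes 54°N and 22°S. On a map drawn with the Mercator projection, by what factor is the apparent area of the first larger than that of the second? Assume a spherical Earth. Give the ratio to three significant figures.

Mercator areal scale is sec²φ.
At 54°: sec²(54°) = 1/0.5878² = 2.894.
At 22°: sec²(22°) = 1/0.9272² = 1.163.
Ratio = 2.894/1.163 = cos²(22°)/cos²(54°) ≈ 2.49.

2.49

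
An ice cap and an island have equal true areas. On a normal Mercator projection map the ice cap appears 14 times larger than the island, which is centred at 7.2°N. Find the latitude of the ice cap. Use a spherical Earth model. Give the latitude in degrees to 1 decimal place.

Mercator areal scale is sec²φ, so apparent-area ratio = sec²φ₁ / sec²φ₂ = cos²φ₂ / cos²φ₁.
cos²φ₂ / cos²φ₁ = 14  ⇒  cos φ₁ = cos 7.2° / √14 = 0.9921/3.742 = 0.2652.
φ₁ = arccos(0.2652) ≈ 74.6°.

74.6°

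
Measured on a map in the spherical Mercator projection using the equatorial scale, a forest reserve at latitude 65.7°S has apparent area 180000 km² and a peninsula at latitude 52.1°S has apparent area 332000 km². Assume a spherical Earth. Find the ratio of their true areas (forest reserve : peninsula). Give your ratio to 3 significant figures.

On Mercator the areal scale is sec²φ, so true area = apparent × cos²φ.
True area of forest reserve: 180000 × cos²(65.7°) = 180000 × 0.1693 = 30480 km².
True area of peninsula: 332000 × cos²(52.1°) = 332000 × 0.3773 = 125300 km².
Ratio = 30480 / 125300 ≈ 0.243.

0.243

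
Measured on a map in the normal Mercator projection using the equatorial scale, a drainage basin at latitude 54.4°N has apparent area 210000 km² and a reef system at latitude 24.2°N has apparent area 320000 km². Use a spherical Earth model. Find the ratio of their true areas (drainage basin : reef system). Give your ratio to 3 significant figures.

Mercator's areal exaggeration is sec²φ; hence true area = (apparent area) · cos²φ.
True area of drainage basin: 210000 × cos²(54.4°) = 210000 × 0.3389 = 71160 km².
True area of reef system: 320000 × cos²(24.2°) = 320000 × 0.8320 = 266200 km².
Ratio = 71160 / 266200 ≈ 0.267.

0.267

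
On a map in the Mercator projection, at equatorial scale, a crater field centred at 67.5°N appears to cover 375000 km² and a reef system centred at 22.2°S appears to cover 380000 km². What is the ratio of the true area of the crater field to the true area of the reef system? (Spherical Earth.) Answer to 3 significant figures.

On Mercator the areal scale is sec²φ, so true area = apparent × cos²φ.
True area of crater field: 375000 × cos²(67.5°) = 375000 × 0.1464 = 54920 km².
True area of reef system: 380000 × cos²(22.2°) = 380000 × 0.8572 = 325700 km².
Ratio = 54920 / 325700 ≈ 0.169.

0.169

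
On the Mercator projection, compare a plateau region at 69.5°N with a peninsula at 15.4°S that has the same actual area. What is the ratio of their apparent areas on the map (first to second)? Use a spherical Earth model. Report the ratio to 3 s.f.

On Mercator, area is exaggerated by sec²φ = 1/cos²φ.
At 69.5°: sec²(69.5°) = 1/0.3502² = 8.154.
At 15.4°: sec²(15.4°) = 1/0.9641² = 1.076.
Ratio = 8.154/1.076 = cos²(15.4°)/cos²(69.5°) ≈ 7.58.

7.58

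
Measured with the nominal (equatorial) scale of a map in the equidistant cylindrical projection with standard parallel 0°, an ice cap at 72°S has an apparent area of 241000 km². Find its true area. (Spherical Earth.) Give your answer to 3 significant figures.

In the plate carrée (x = Rλ, y = Rφ), meridians are true-scale (h = 1) and parallels are stretched by k = sec φ.
Areal scale = h·k = 1 × sec φ; at 72°, h = 1.000, k = 3.236, so h·k = 3.236.
True area = apparent / (areal scale) = 241000 / 3.236 ≈ 74500 km².

74500 km²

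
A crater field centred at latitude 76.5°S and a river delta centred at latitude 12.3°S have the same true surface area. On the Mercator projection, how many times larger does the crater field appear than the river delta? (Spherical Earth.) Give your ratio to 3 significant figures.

17.5

Mercator areal scale is sec²φ.
At 76.5°: sec²(76.5°) = 1/0.2334² = 18.35.
At 12.3°: sec²(12.3°) = 1/0.9770² = 1.048.
Ratio = 18.35/1.048 = cos²(12.3°)/cos²(76.5°) ≈ 17.5.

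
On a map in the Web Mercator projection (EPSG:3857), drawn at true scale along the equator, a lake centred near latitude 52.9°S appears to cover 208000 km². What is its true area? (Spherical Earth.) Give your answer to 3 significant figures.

The Mercator projection is conformal; its linear scale factor is the same in every direction and equals sec φ = 1/cos φ.
Areal scale = k² = sec²φ = 1/cos²(52.9°) = 1/0.6032² = 2.748.
True area = apparent / (areal scale) = 208000 / 2.748 ≈ 75700 km².

75700 km²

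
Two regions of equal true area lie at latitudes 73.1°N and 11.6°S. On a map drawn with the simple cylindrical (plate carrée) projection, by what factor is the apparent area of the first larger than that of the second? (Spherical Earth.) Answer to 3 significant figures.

3.37

In the plate carrée (x = Rλ, y = Rφ), meridians are true-scale (h = 1) and parallels are stretched by k = sec φ.
Areal scale at 73.1°: h·k = 1.000 × 3.440 = 3.440.
Areal scale at 11.6°: h·k = 1.000 × 1.021 = 1.021.
Ratio = 3.440/1.021 ≈ 3.37.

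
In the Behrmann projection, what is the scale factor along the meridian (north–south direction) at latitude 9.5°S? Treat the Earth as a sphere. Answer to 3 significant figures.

1.14

The Behrmann projection is cylindrical equal-area with φ₀ = 30°. Cylindrical equal-area (φ₀ = 30°): h = cos φ / cos 30° along meridians, k = cos 30° / cos φ along parallels; h·k = 1.
h = cos 9.5° / cos 30° = 0.9863/0.8660 = 1.139.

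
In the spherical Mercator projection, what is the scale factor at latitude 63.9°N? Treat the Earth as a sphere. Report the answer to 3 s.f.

The Mercator projection is conformal; its linear scale factor is the same in every direction and equals sec φ = 1/cos φ.
k = 1/cos 63.9° = 1/0.4399 = 2.273.

2.27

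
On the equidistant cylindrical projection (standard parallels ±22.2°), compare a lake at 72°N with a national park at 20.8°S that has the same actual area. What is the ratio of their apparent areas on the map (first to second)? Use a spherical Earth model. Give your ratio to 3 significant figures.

3.03

In the equirectangular projection with standard parallel φ₀ = 22.2° (x = Rλ cos φ₀, y = Rφ), meridians are true-scale (h = 1) and the parallel scale is k = cos φ₀ / cos φ.
Areal scale at 72°: h·k = 1.000 × 2.996 = 2.996.
Areal scale at 20.8°: h·k = 1.000 × 0.9904 = 0.9904.
Ratio = 2.996/0.9904 ≈ 3.03.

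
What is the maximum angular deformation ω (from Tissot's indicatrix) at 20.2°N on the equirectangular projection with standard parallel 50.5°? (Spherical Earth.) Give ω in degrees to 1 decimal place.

22.1°

The equidistant cylindrical projection with φ₀ = 50.5° has h = 1 (meridians true) and k = cos φ₀ / cos φ along parallels.
At 20.2°: h = 1.000, k = 0.6778; principal scales a = 1.000, b = 0.6778.
sin(ω/2) = (a − b)/(a + b) = 0.3222/1.678 = 0.1921, so ω = 2 arcsin(0.1921) ≈ 22.1°.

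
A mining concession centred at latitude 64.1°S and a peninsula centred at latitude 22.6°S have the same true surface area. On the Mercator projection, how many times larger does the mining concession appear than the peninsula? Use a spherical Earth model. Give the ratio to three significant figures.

On Mercator, area is exaggerated by sec²φ = 1/cos²φ.
At 64.1°: sec²(64.1°) = 1/0.4368² = 5.241.
At 22.6°: sec²(22.6°) = 1/0.9232² = 1.173.
Ratio = 5.241/1.173 = cos²(22.6°)/cos²(64.1°) ≈ 4.47.

4.47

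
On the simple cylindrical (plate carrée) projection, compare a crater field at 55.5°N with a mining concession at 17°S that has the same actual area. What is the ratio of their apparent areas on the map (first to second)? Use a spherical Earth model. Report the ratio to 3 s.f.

1.69

Plate carrée maps x = Rλ, y = Rφ. The meridian scale is h = 1 and the parallel scale is k = 1/cos φ = sec φ.
Areal scale at 55.5°: h·k = 1.000 × 1.766 = 1.766.
Areal scale at 17°: h·k = 1.000 × 1.046 = 1.046.
Ratio = 1.766/1.046 ≈ 1.69.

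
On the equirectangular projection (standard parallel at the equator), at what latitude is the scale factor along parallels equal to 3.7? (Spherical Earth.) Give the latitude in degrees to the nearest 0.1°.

74.3°

Plate carrée: h = 1, k = sec φ along parallels.
sec φ = 3.7  ⇒  cos φ = 0.2703  ⇒  φ ≈ 74.3°.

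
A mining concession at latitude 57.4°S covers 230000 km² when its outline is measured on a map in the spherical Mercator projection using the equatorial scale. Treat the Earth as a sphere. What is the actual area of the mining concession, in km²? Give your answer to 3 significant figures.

Mercator is conformal, so the point scale is isotropic: h = k = sec φ = 1/cos φ.
Areal scale = k² = sec²φ = 1/cos²(57.4°) = 1/0.5388² = 3.445.
True area = apparent / (areal scale) = 230000 / 3.445 ≈ 66800 km².

66800 km²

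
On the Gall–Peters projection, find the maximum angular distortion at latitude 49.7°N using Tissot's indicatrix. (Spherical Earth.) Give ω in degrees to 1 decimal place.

Gall–Peters is a cylindrical equal-area projection with standard parallels at ±45°. Cylindrical equal-area (φ₀ = 45°): h = cos φ / cos 45° along meridians, k = cos 45° / cos φ along parallels; h·k = 1.
At 49.7°: h = 0.9147, k = 1.093; principal scales a = 1.093, b = 0.9147.
sin(ω/2) = (a − b)/(a + b) = 0.1786/2.008 = 0.08892, so ω = 2 arcsin(0.08892) ≈ 10.2°.

10.2°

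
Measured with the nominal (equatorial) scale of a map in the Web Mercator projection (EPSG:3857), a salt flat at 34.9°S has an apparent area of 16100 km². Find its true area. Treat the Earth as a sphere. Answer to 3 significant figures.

10800 km²

The Mercator projection is conformal; its linear scale factor is the same in every direction and equals sec φ = 1/cos φ.
Areal scale = k² = sec²φ = 1/cos²(34.9°) = 1/0.8202² = 1.487.
True area = apparent / (areal scale) = 16100 / 1.487 ≈ 10800 km².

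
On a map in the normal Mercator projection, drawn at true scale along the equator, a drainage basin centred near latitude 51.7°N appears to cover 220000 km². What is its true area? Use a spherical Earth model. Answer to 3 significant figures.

84500 km²

For Mercator, h = k = sec φ (a conformal cylindrical projection has a single point scale, 1/cos φ).
Areal scale = k² = sec²φ = 1/cos²(51.7°) = 1/0.6198² = 2.603.
True area = apparent / (areal scale) = 220000 / 2.603 ≈ 84500 km².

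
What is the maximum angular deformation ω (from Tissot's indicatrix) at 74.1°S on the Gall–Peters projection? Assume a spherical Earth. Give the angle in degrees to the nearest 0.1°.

95.3°

The Gall–Peters projection is cylindrical equal-area with φ₀ = 45°. For cylindrical equal-area with standard parallel φ₀, h = cos φ / cos φ₀ and k = cos φ₀ / cos φ, so h·k = 1.
At 74.1°: h = 0.3874, k = 2.581; principal scales a = 2.581, b = 0.3874.
sin(ω/2) = (a − b)/(a + b) = 2.194/2.969 = 0.7390, so ω = 2 arcsin(0.7390) ≈ 95.3°.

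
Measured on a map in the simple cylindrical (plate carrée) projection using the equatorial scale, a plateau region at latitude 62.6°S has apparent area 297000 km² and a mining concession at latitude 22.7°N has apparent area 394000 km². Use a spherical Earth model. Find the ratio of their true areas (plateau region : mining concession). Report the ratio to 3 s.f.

0.376

Plate carrée has h = 1 and k = sec φ, giving areal scale sec φ; true area = (apparent area) · cos φ.
True area of plateau region: 297000 × cos(62.6°) = 297000 × 0.4602 = 136700 km².
True area of mining concession: 394000 × cos(22.7°) = 394000 × 0.9225 = 363500 km².
Ratio = 136700 / 363500 ≈ 0.376.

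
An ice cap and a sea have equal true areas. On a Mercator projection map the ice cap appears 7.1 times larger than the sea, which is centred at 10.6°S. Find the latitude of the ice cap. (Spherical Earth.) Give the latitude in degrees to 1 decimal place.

68.4°

For equal true areas on Mercator, apparent areas scale as sec²φ, so the ratio is cos²φ₂ / cos²φ₁.
cos²φ₂ / cos²φ₁ = 7.1  ⇒  cos φ₁ = cos 10.6° / √7.1 = 0.9829/2.665 = 0.3689.
φ₁ = arccos(0.3689) ≈ 68.4°.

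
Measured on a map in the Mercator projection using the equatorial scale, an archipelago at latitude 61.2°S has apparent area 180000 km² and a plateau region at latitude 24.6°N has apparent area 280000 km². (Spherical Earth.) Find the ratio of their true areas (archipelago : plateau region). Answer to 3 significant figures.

Mercator's areal exaggeration is sec²φ; hence true area = (apparent area) · cos²φ.
True area of archipelago: 180000 × cos²(61.2°) = 180000 × 0.2321 = 41780 km².
True area of plateau region: 280000 × cos²(24.6°) = 280000 × 0.8267 = 231500 km².
Ratio = 41780 / 231500 ≈ 0.180.

0.180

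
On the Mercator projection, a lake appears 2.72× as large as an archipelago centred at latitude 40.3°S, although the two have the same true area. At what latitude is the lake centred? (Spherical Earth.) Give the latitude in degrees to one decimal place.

62.5°

Mercator areal scale is sec²φ, so apparent-area ratio = sec²φ₁ / sec²φ₂ = cos²φ₂ / cos²φ₁.
cos²φ₂ / cos²φ₁ = 2.72  ⇒  cos φ₁ = cos 40.3° / √2.72 = 0.7627/1.649 = 0.4624.
φ₁ = arccos(0.4624) ≈ 62.5°.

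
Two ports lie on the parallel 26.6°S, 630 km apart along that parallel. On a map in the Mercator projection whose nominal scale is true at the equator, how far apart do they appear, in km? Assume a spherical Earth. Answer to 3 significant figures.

705 km

Mercator is conformal, so the point scale is isotropic: h = k = sec φ = 1/cos φ.
Along the parallel, k = sec 26.6° = 1/0.8942 = 1.118.
Map distance = 630 × 1.118 ≈ 705 km.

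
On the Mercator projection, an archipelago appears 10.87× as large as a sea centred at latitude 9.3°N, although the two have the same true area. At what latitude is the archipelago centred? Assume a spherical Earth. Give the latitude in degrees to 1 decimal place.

72.6°

Mercator areal scale is sec²φ, so apparent-area ratio = sec²φ₁ / sec²φ₂ = cos²φ₂ / cos²φ₁.
cos²φ₂ / cos²φ₁ = 10.87  ⇒  cos φ₁ = cos 9.3° / √10.87 = 0.9869/3.297 = 0.2993.
φ₁ = arccos(0.2993) ≈ 72.6°.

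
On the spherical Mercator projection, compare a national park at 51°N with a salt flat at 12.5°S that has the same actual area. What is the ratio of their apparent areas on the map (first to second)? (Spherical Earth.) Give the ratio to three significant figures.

Mercator areal scale is sec²φ.
At 51°: sec²(51°) = 1/0.6293² = 2.525.
At 12.5°: sec²(12.5°) = 1/0.9763² = 1.049.
Ratio = 2.525/1.049 = cos²(12.5°)/cos²(51°) ≈ 2.41.

2.41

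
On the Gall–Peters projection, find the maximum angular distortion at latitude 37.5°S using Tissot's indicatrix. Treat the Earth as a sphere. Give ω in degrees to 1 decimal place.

Gall–Peters is a cylindrical equal-area projection with standard parallels at ±45°. A cylindrical equal-area projection with standard parallel φ₀ has meridian scale h = cos φ / cos φ₀ and parallel scale k = cos φ₀ / cos φ (so areas are preserved, h·k = 1).
At 37.5°: h = 1.122, k = 0.8913; principal scales a = 1.122, b = 0.8913.
sin(ω/2) = (a − b)/(a + b) = 0.2307/2.013 = 0.1146, so ω = 2 arcsin(0.1146) ≈ 13.2°.

13.2°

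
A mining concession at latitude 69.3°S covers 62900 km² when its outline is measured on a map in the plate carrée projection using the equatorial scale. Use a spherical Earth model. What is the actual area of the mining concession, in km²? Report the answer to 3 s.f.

For the equirectangular projection with φ₀ = 0 (plate carrée), h = 1 along meridians and k = sec φ along parallels.
Areal scale = h·k = 1 × sec φ; at 69.3°, h = 1.000, k = 2.829, so h·k = 2.829.
True area = apparent / (areal scale) = 62900 / 2.829 ≈ 22200 km².

22200 km²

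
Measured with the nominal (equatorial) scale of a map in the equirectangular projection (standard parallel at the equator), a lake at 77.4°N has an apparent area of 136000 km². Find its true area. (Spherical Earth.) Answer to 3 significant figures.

29700 km²

For the equirectangular projection with φ₀ = 0 (plate carrée), h = 1 along meridians and k = sec φ along parallels.
Areal scale = h·k = 1 × sec φ; at 77.4°, h = 1.000, k = 4.584, so h·k = 4.584.
True area = apparent / (areal scale) = 136000 / 4.584 ≈ 29700 km².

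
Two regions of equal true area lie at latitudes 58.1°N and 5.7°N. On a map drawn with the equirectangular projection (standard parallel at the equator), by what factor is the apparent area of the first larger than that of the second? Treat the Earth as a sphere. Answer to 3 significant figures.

1.88

In the plate carrée (x = Rλ, y = Rφ), meridians are true-scale (h = 1) and parallels are stretched by k = sec φ.
Areal scale at 58.1°: h·k = 1.000 × 1.892 = 1.892.
Areal scale at 5.7°: h·k = 1.000 × 1.005 = 1.005.
Ratio = 1.892/1.005 ≈ 1.88.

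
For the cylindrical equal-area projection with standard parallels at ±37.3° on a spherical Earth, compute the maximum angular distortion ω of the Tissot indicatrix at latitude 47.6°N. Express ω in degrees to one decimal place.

18.9°

A cylindrical equal-area projection with standard parallel φ₀ has meridian scale h = cos φ / cos φ₀ and parallel scale k = cos φ₀ / cos φ (so areas are preserved, h·k = 1).
At 47.6°: h = 0.8477, k = 1.180; principal scales a = 1.180, b = 0.8477.
sin(ω/2) = (a − b)/(a + b) = 0.3320/2.027 = 0.1638, so ω = 2 arcsin(0.1638) ≈ 18.9°.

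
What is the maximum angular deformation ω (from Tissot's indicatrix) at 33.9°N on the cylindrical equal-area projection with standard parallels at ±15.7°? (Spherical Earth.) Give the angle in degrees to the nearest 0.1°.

16.9°

For cylindrical equal-area with standard parallel φ₀, h = cos φ / cos φ₀ and k = cos φ₀ / cos φ, so h·k = 1.
At 33.9°: h = 0.8622, k = 1.160; principal scales a = 1.160, b = 0.8622.
sin(ω/2) = (a − b)/(a + b) = 0.2977/2.022 = 0.1472, so ω = 2 arcsin(0.1472) ≈ 16.9°.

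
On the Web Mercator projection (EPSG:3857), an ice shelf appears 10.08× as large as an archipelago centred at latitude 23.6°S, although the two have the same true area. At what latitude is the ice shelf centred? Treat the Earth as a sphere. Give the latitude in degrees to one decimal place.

73.2°

For equal true areas on Mercator, apparent areas scale as sec²φ, so the ratio is cos²φ₂ / cos²φ₁.
cos²φ₂ / cos²φ₁ = 10.08  ⇒  cos φ₁ = cos 23.6° / √10.08 = 0.9164/3.175 = 0.2886.
φ₁ = arccos(0.2886) ≈ 73.2°.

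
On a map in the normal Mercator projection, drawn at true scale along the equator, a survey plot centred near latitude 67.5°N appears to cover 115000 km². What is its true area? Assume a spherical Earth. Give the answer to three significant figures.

For Mercator, h = k = sec φ (a conformal cylindrical projection has a single point scale, 1/cos φ).
Areal scale = k² = sec²φ = 1/cos²(67.5°) = 1/0.3827² = 6.828.
True area = apparent / (areal scale) = 115000 / 6.828 ≈ 16800 km².

16800 km²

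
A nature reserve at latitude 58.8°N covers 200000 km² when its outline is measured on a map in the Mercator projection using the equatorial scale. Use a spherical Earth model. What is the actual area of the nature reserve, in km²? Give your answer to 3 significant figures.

53700 km²

Mercator is conformal, so the point scale is isotropic: h = k = sec φ = 1/cos φ.
Areal scale = k² = sec²φ = 1/cos²(58.8°) = 1/0.5180² = 3.726.
True area = apparent / (areal scale) = 200000 / 3.726 ≈ 53700 km².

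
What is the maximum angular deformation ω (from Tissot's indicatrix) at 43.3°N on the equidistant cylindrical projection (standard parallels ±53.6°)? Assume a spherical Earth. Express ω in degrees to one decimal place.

With standard parallel φ₀ = 53.6°, the equirectangular projection gives x = Rλ cos φ₀, y = Rφ, so h = 1 and k = cos 53.6° / cos φ.
At 43.3°: h = 1.000, k = 0.8154; principal scales a = 1.000, b = 0.8154.
sin(ω/2) = (a − b)/(a + b) = 0.1846/1.815 = 0.1017, so ω = 2 arcsin(0.1017) ≈ 11.7°.

11.7°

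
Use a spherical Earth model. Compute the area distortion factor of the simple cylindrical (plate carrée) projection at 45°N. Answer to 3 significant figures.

1.41

In the plate carrée (x = Rλ, y = Rφ), meridians are true-scale (h = 1) and parallels are stretched by k = sec φ.
Areal scale = h·k = 1 × sec φ; at 45°, h = 1.000, k = 1.414, so h·k = 1.414.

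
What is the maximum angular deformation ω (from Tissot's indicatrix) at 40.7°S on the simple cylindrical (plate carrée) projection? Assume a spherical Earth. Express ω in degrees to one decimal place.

15.8°

For the equirectangular projection with φ₀ = 0 (plate carrée), h = 1 along meridians and k = sec φ along parallels.
At 40.7°: h = 1.000, k = 1.319; principal scales a = 1.319, b = 1.000.
sin(ω/2) = (a − b)/(a + b) = 0.3190/2.319 = 0.1376, so ω = 2 arcsin(0.1376) ≈ 15.8°.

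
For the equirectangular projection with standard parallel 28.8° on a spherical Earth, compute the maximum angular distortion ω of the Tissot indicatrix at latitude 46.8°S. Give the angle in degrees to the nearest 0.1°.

In the equirectangular projection with standard parallel φ₀ = 28.8° (x = Rλ cos φ₀, y = Rφ), meridians are true-scale (h = 1) and the parallel scale is k = cos φ₀ / cos φ.
At 46.8°: h = 1.000, k = 1.280; principal scales a = 1.280, b = 1.000.
sin(ω/2) = (a − b)/(a + b) = 0.2801/2.280 = 0.1229, so ω = 2 arcsin(0.1229) ≈ 14.1°.

14.1°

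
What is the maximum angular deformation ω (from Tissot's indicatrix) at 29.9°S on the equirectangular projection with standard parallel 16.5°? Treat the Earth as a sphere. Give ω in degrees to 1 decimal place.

The equidistant cylindrical projection with φ₀ = 16.5° has h = 1 (meridians true) and k = cos φ₀ / cos φ along parallels.
At 29.9°: h = 1.000, k = 1.106; principal scales a = 1.106, b = 1.000.
sin(ω/2) = (a − b)/(a + b) = 0.1060/2.106 = 0.05035, so ω = 2 arcsin(0.05035) ≈ 5.8°.

5.8°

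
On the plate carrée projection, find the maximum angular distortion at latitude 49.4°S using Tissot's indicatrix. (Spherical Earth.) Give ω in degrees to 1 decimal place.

24.4°

Plate carrée maps x = Rλ, y = Rφ. The meridian scale is h = 1 and the parallel scale is k = 1/cos φ = sec φ.
At 49.4°: h = 1.000, k = 1.537; principal scales a = 1.537, b = 1.000.
sin(ω/2) = (a − b)/(a + b) = 0.5366/2.537 = 0.2116, so ω = 2 arcsin(0.2116) ≈ 24.4°.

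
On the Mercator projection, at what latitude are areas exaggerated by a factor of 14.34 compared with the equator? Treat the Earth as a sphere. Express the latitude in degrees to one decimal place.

74.7°

Mercator areal scale is sec²φ.
sec²φ = 14.34  ⇒  cos²φ = 0.06974  ⇒  cos φ = 0.2641.
φ = arccos(0.2641) ≈ 74.7°.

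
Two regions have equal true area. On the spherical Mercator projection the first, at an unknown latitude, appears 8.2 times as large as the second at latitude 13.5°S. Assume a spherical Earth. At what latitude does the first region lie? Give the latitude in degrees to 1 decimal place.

70.1°

For equal true areas on Mercator, apparent areas scale as sec²φ, so the ratio is cos²φ₂ / cos²φ₁.
cos²φ₂ / cos²φ₁ = 8.2  ⇒  cos φ₁ = cos 13.5° / √8.2 = 0.9724/2.864 = 0.3396.
φ₁ = arccos(0.3396) ≈ 70.1°.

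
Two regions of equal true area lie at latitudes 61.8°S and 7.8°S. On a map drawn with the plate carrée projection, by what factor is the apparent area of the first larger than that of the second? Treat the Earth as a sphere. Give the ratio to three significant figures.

In the plate carrée (x = Rλ, y = Rφ), meridians are true-scale (h = 1) and parallels are stretched by k = sec φ.
Areal scale at 61.8°: h·k = 1.000 × 2.116 = 2.116.
Areal scale at 7.8°: h·k = 1.000 × 1.009 = 1.009.
Ratio = 2.116/1.009 ≈ 2.10.

2.10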